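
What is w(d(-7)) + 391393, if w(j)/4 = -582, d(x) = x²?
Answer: 389065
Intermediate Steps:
w(j) = -2328 (w(j) = 4*(-582) = -2328)
w(d(-7)) + 391393 = -2328 + 391393 = 389065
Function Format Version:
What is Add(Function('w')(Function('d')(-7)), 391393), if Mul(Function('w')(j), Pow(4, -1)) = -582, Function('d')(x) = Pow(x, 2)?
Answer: 389065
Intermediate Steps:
Function('w')(j) = -2328 (Function('w')(j) = Mul(4, -582) = -2328)
Add(Function('w')(Function('d')(-7)), 391393) = Add(-2328, 391393) = 389065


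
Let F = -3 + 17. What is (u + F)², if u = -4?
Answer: 100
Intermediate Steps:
F = 14
(u + F)² = (-4 + 14)² = 10² = 100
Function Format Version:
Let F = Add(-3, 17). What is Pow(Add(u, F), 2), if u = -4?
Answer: 100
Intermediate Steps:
F = 14
Pow(Add(u, F), 2) = Pow(Add(-4, 14), 2) = Pow(10, 2) = 100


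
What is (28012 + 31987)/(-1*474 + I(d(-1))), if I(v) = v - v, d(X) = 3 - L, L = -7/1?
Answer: -59999/474 ≈ -126.58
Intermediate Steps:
L = -7 (L = -7*1 = -7)
d(X) = 10 (d(X) = 3 - 1*(-7) = 3 + 7 = 10)
I(v) = 0
(28012 + 31987)/(-1*474 + I(d(-1))) = (28012 + 31987)/(-1*474 + 0) = 59999/(-474 + 0) = 59999/(-474) = 59999*(-1/474) = -59999/474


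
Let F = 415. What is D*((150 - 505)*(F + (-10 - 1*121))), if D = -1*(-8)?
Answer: -806560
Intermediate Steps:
D = 8
D*((150 - 505)*(F + (-10 - 1*121))) = 8*((150 - 505)*(415 + (-10 - 1*121))) = 8*(-355*(415 + (-10 - 121))) = 8*(-355*(415 - 131)) = 8*(-355*284) = 8*(-100820) = -806560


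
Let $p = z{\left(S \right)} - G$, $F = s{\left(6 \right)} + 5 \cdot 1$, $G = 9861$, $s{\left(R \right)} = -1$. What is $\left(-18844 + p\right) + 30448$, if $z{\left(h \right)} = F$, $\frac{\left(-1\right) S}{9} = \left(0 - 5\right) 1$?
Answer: $1747$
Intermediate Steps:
$S = 45$ ($S = - 9 \left(0 - 5\right) 1 = - 9 \left(\left(-5\right) 1\right) = \left(-9\right) \left(-5\right) = 45$)
$F = 4$ ($F = -1 + 5 \cdot 1 = -1 + 5 = 4$)
$z{\left(h \right)} = 4$
$p = -9857$ ($p = 4 - 9861 = -9857$)
$\left(-18844 + p\right) + 30448 = \left(-18844 - 9857\right) + 30448 = -28701 + 30448 = 1747$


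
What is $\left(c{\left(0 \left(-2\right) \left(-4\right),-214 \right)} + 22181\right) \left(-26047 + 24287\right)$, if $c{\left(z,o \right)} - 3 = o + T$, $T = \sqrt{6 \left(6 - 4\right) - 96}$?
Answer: $-38667200 - 3520 i \sqrt{21} \approx -3.8667 \cdot 10^{7} - 16131.0 i$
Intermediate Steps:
$T = 2 i \sqrt{21}$ ($T = \sqrt{6 \cdot 2 - 96} = \sqrt{12 - 96} = \sqrt{-84} = 2 i \sqrt{21} \approx 9.1651 i$)
$c{\left(z,o \right)} = 3 + o + 2 i \sqrt{21}$ ($c{\left(z,o \right)} = 3 + \left(o + 2 i \sqrt{21}\right) = 3 + o + 2 i \sqrt{21}$)
$\left(c{\left(0 \left(-2\right) \left(-4\right),-214 \right)} + 22181\right) \left(-26047 + 24287\right) = \left(\left(3 - 214 + 2 i \sqrt{21}\right) + 22181\right) \left(-26047 + 24287\right) = \left(\left(-211 + 2 i \sqrt{21}\right) + 22181\right) \left(-1760\right) = \left(21970 + 2 i \sqrt{21}\right) \left(-1760\right) = -38667200 - 3520 i \sqrt{21}$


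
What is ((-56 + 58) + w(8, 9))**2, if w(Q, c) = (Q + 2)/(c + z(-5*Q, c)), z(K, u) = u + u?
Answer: 4096/729 ≈ 5.6187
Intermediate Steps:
z(K, u) = 2*u
w(Q, c) = (2 + Q)/(3*c) (w(Q, c) = (Q + 2)/(c + 2*c) = (2 + Q)/((3*c)) = (2 + Q)*(1/(3*c)) = (2 + Q)/(3*c))
((-56 + 58) + w(8, 9))**2 = ((-56 + 58) + (1/3)*(2 + 8)/9)**2 = (2 + (1/3)*(1/9)*10)**2 = (2 + 10/27)**2 = (64/27)**2 = 4096/729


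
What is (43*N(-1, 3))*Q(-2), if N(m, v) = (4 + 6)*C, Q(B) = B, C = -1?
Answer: 860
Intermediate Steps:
N(m, v) = -10 (N(m, v) = (4 + 6)*(-1) = 10*(-1) = -10)
(43*N(-1, 3))*Q(-2) = (43*(-10))*(-2) = -430*(-2) = 860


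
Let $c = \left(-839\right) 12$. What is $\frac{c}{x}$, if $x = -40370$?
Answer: $\frac{5034}{20185} \approx 0.24939$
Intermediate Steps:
$c = -10068$
$\frac{c}{x} = - \frac{10068}{-40370} = \left(-10068\right) \left(- \frac{1}{40370}\right) = \frac{5034}{20185}$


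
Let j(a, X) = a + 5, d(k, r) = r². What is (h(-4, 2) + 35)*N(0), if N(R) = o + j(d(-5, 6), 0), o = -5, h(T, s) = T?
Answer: 1116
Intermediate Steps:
j(a, X) = 5 + a
N(R) = 36 (N(R) = -5 + (5 + 6²) = -5 + (5 + 36) = -5 + 41 = 36)
(h(-4, 2) + 35)*N(0) = (-4 + 35)*36 = 31*36 = 1116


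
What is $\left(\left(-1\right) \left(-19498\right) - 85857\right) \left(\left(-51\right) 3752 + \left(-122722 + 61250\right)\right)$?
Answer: $16777147816$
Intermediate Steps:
$\left(\left(-1\right) \left(-19498\right) - 85857\right) \left(\left(-51\right) 3752 + \left(-122722 + 61250\right)\right) = \left(19498 - 85857\right) \left(-191352 - 61472\right) = \left(-66359\right) \left(-252824\right) = 16777147816$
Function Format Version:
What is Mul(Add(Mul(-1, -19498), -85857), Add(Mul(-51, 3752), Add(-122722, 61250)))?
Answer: 16777147816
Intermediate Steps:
Mul(Add(Mul(-1, -19498), -85857), Add(Mul(-51, 3752), Add(-122722, 61250))) = Mul(Add(19498, -85857), Add(-191352, -61472)) = Mul(-66359, -252824) = 16777147816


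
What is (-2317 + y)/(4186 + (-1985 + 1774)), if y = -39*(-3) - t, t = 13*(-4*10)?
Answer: -112/265 ≈ -0.42264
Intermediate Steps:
t = -520 (t = 13*(-40) = -520)
y = 637 (y = -39*(-3) - 1*(-520) = 117 + 520 = 637)
(-2317 + y)/(4186 + (-1985 + 1774)) = (-2317 + 637)/(4186 + (-1985 + 1774)) = -1680/(4186 - 211) = -1680/3975 = -1680*1/3975 = -112/265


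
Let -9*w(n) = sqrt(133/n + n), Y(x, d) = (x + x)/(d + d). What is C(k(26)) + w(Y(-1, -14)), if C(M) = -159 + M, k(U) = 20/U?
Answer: -2057/13 - sqrt(364966)/126 ≈ -163.03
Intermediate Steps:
Y(x, d) = x/d (Y(x, d) = (2*x)/((2*d)) = (2*x)*(1/(2*d)) = x/d)
w(n) = -sqrt(n + 133/n)/9 (w(n) = -sqrt(133/n + n)/9 = -sqrt(n + 133/n)/9)
C(k(26)) + w(Y(-1, -14)) = (-159 + 20/26) - sqrt(-1/(-14) + 133/((-1/(-14))))/9 = (-159 + 20*(1/26)) - sqrt(-1*(-1/14) + 133/((-1*(-1/14))))/9 = (-159 + 10/13) - sqrt(1/14 + 133/(1/14))/9 = -2057/13 - sqrt(1/14 + 133*14)/9 = -2057/13 - sqrt(1/14 + 1862)/9 = -2057/13 - sqrt(364966)/126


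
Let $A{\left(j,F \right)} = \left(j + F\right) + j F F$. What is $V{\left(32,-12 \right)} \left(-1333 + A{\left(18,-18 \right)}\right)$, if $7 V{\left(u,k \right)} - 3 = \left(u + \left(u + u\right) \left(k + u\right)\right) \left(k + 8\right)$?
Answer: $- \frac{23597255}{7} \approx -3.371 \cdot 10^{6}$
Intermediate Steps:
$V{\left(u,k \right)} = \frac{3}{7} + \frac{\left(8 + k\right) \left(u + 2 u \left(k + u\right)\right)}{7}$ ($V{\left(u,k \right)} = \frac{3}{7} + \frac{\left(u + \left(u + u\right) \left(k + u\right)\right) \left(k + 8\right)}{7} = \frac{3}{7} + \frac{\left(u + 2 u \left(k + u\right)\right) \left(8 + k\right)}{7} = \frac{3}{7} + \frac{\left(8 + k\right) \left(u + 2 u \left(k + u\right)\right)}{7}$)
$A{\left(j,F \right)} = F + j + j F^{2}$ ($A{\left(j,F \right)} = \left(F + j\right) + F j F = \left(F + j\right) + j F^{2} = F + j + j F^{2}$)
$V{\left(32,-12 \right)} \left(-1333 + A{\left(18,-18 \right)}\right) = \left(\frac{3}{7} + \frac{8}{7} \cdot 32 + \frac{16 \cdot 32^{2}}{7} + \frac{2}{7} \left(-12\right) 32^{2} + \frac{2}{7} \cdot 32 \left(-12\right)^{2} + \frac{17}{7} \left(-12\right) 32\right) \left(-1333 + \left(-18 + 18 + 18 \left(-18\right)^{2}\right)\right) = \left(\frac{3}{7} + \frac{256}{7} + \frac{16}{7} \cdot 1024 + \frac{2}{7} \left(-12\right) 1024 + \frac{2}{7} \cdot 32 \cdot 144 - \frac{6528}{7}\right) \left(-1333 + \left(-18 + 18 + 18 \cdot 324\right)\right) = \left(\frac{3}{7} + \frac{256}{7} + \frac{16384}{7} - \frac{24576}{7} + \frac{9216}{7} - \frac{6528}{7}\right) \left(-1333 + \left(-18 + 18 + 5832\right)\right) = - \frac{5245 \left(-1333 + 5832\right)}{7} = \left(- \frac{5245}{7}\right) 4499 = - \frac{23597255}{7}$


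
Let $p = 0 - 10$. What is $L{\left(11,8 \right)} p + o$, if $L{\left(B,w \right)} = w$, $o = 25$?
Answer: $-55$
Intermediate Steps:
$p = -10$
$L{\left(11,8 \right)} p + o = 8 \left(-10\right) + 25 = -80 + 25 = -55$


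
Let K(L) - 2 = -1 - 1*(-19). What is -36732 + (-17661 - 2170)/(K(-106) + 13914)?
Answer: -511843519/13934 ≈ -36733.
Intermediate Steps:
K(L) = 20 (K(L) = 2 + (-1 - 1*(-19)) = 2 + (-1 + 19) = 2 + 18 = 20)
-36732 + (-17661 - 2170)/(K(-106) + 13914) = -36732 + (-17661 - 2170)/(20 + 13914) = -36732 - 19831/13934 = -511843519/13934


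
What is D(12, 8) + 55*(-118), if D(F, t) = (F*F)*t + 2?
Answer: -5336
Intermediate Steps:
D(F, t) = 2 + t*F**2 (D(F, t) = F**2*t + 2 = t*F**2 + 2 = 2 + t*F**2)
D(12, 8) + 55*(-118) = (2 + 8*12**2) + 55*(-118) = (2 + 8*144) - 6490 = (2 + 1152) - 6490 = 1154 - 6490 = -5336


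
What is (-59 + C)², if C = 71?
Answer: 144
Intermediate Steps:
(-59 + C)² = (-59 + 71)² = 12² = 144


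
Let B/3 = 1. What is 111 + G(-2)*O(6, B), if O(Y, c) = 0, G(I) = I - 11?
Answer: 111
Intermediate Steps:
B = 3 (B = 3*1 = 3)
G(I) = -11 + I
111 + G(-2)*O(6, B) = 111 + (-11 - 2)*0 = 111 - 13*0 = 111 + 0 = 111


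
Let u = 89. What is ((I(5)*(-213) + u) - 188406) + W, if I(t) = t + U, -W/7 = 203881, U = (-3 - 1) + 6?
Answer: -1616975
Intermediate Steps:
U = 2 (U = -4 + 6 = 2)
W = -1427167 (W = -7*203881 = -1427167)
I(t) = 2 + t (I(t) = t + 2 = 2 + t)
((I(5)*(-213) + u) - 188406) + W = (((2 + 5)*(-213) + 89) - 188406) - 1427167 = ((7*(-213) + 89) - 188406) - 1427167 = ((-1491 + 89) - 188406) - 1427167 = (-1402 - 188406) - 1427167 = -189808 - 1427167 = -1616975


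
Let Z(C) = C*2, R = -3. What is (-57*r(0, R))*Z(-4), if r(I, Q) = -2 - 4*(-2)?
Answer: 2736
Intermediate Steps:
r(I, Q) = 6 (r(I, Q) = -2 + 8 = 6)
Z(C) = 2*C
(-57*r(0, R))*Z(-4) = (-57*6)*(2*(-4)) = -342*(-8) = 2736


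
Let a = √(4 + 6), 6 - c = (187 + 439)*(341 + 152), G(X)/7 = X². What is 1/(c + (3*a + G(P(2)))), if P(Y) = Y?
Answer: -154292/47612042483 - 3*√10/95224084966 ≈ -3.2407e-6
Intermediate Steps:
G(X) = 7*X²
c = -308612 (c = 6 - (187 + 439)*(341 + 152) = 6 - 626*493 = 6 - 1*308618 = 6 - 308618 = -308612)
a = √10 ≈ 3.1623
1/(c + (3*a + G(P(2)))) = 1/(-308612 + (3*√10 + 7*2²)) = 1/(-308612 + (3*√10 + 7*4)) = 1/(-308612 + (3*√10 + 28)) = 1/(-308612 + (28 + 3*√10)) = 1/(-308584 + 3*√10)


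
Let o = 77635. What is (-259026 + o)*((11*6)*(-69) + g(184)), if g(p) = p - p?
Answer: 826054614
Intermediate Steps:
g(p) = 0
(-259026 + o)*((11*6)*(-69) + g(184)) = (-259026 + 77635)*((11*6)*(-69) + 0) = -181391*(66*(-69) + 0) = -181391*(-4554 + 0) = -181391*(-4554) = 826054614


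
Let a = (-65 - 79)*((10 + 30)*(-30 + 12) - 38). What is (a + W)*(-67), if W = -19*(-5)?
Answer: -7319549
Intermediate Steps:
a = 109152 (a = -144*(40*(-18) - 38) = -144*(-720 - 38) = -144*(-758) = 109152)
W = 95
(a + W)*(-67) = (109152 + 95)*(-67) = 109247*(-67) = -7319549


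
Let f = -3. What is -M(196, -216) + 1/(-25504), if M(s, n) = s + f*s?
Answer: 9997567/25504 ≈ 392.00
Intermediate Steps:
M(s, n) = -2*s (M(s, n) = s - 3*s = -2*s)
-M(196, -216) + 1/(-25504) = -(-2)*196 + 1/(-25504) = -1*(-392) - 1/25504 = 392 - 1/25504 = 9997567/25504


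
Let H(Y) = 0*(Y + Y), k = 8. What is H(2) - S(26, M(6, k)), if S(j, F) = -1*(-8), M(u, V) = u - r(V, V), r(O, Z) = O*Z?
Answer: -8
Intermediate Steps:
M(u, V) = u - V² (M(u, V) = u - V*V = u - V²)
S(j, F) = 8
H(Y) = 0 (H(Y) = 0*(2*Y) = 0)
H(2) - S(26, M(6, k)) = 0 - 1*8 = 0 - 8 = -8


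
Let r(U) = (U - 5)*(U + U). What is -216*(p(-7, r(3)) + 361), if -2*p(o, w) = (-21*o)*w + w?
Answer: -269784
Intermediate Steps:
r(U) = 2*U*(-5 + U) (r(U) = (-5 + U)*(2*U) = 2*U*(-5 + U))
p(o, w) = -w/2 + 21*o*w/2 (p(o, w) = -((-21*o)*w + w)/2 = -(-21*o*w + w)/2 = -(w - 21*o*w)/2 = -w/2 + 21*o*w/2)
-216*(p(-7, r(3)) + 361) = -216*((2*3*(-5 + 3))*(-1 + 21*(-7))/2 + 361) = -216*((2*3*(-2))*(-1 - 147)/2 + 361) = -216*((1/2)*(-12)*(-148) + 361) = -216*(888 + 361) = -216*1249 = -269784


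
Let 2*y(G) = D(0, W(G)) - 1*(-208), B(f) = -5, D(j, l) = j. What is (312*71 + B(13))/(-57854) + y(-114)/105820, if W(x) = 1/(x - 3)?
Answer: -44953437/117732890 ≈ -0.38183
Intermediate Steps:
W(x) = 1/(-3 + x)
y(G) = 104 (y(G) = (0 - 1*(-208))/2 = (0 + 208)/2 = (1/2)*208 = 104)
(312*71 + B(13))/(-57854) + y(-114)/105820 = (312*71 - 5)/(-57854) + 104/105820 = (22152 - 5)*(-1/57854) + 104*(1/105820) = 22147*(-1/57854) + 2/2035 = -22147/57854 + 2/2035 = -44953437/117732890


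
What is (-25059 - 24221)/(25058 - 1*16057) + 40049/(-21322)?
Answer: -1411229209/191919322 ≈ -7.3532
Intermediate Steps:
(-25059 - 24221)/(25058 - 1*16057) + 40049/(-21322) = -49280/(25058 - 16057) + 40049*(-1/21322) = -49280/9001 - 40049/21322 = -1411229209/191919322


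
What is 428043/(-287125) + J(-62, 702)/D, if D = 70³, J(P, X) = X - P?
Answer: -293198771/196967750 ≈ -1.4886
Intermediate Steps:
D = 343000
428043/(-287125) + J(-62, 702)/D = 428043/(-287125) + (702 - 1*(-62))/343000 = 428043*(-1/287125) + (702 + 62)*(1/343000) = -428043/287125 + 764*(1/343000) = -428043/287125 + 191/85750 = -293198771/196967750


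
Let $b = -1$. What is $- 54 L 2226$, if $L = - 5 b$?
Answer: $-601020$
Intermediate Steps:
$L = 5$ ($L = \left(-5\right) \left(-1\right) = 5$)
$- 54 L 2226 = \left(-54\right) 5 \cdot 2226 = \left(-270\right) 2226 = -601020$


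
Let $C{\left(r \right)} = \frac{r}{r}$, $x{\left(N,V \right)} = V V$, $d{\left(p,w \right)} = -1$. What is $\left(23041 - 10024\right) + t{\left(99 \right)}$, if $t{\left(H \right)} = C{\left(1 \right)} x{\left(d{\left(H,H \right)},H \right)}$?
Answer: $22818$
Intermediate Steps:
$x{\left(N,V \right)} = V^{2}$
$C{\left(r \right)} = 1$
$t{\left(H \right)} = H^{2}$ ($t{\left(H \right)} = 1 H^{2} = H^{2}$)
$\left(23041 - 10024\right) + t{\left(99 \right)} = \left(23041 - 10024\right) + 99^{2} = 13017 + 9801 = 22818$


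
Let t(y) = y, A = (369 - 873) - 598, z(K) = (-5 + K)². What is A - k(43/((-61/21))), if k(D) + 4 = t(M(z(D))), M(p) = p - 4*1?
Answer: -5530038/3721 ≈ -1486.2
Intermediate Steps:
A = -1102 (A = -504 - 598 = -1102)
M(p) = -4 + p (M(p) = p - 4 = -4 + p)
k(D) = -8 + (-5 + D)² (k(D) = -4 + (-4 + (-5 + D)²) = -8 + (-5 + D)²)
A - k(43/((-61/21))) = -1102 - (-8 + (-5 + 43/((-61/21)))²) = -1102 - (-8 + (-5 + 43/((-61*1/21)))²) = -1102 - (-8 + (-5 + 43/(-61/21))²) = -1102 - (-8 + (-5 + 43*(-21/61))²) = -1102 - (-8 + (-5 - 903/61)²) = -1102 - (-8 + (-1208/61)²) = -1102 - (-8 + 1459264/3721) = -1102 - 1*1429496/3721 = -1102 - 1429496/3721 = -5530038/3721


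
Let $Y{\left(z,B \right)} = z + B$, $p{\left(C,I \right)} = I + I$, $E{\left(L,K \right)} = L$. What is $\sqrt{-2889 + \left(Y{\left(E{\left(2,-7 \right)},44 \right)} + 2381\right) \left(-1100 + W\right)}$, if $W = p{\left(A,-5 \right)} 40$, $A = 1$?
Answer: $3 i \sqrt{404821} \approx 1908.8 i$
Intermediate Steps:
$p{\left(C,I \right)} = 2 I$
$W = -400$ ($W = 2 \left(-5\right) 40 = \left(-10\right) 40 = -400$)
$Y{\left(z,B \right)} = B + z$
$\sqrt{-2889 + \left(Y{\left(E{\left(2,-7 \right)},44 \right)} + 2381\right) \left(-1100 + W\right)} = \sqrt{-2889 + \left(\left(44 + 2\right) + 2381\right) \left(-1100 - 400\right)} = \sqrt{-2889 + \left(46 + 2381\right) \left(-1500\right)} = \sqrt{-2889 + 2427 \left(-1500\right)} = \sqrt{-2889 - 3640500} = \sqrt{-3643389} = 3 i \sqrt{404821}$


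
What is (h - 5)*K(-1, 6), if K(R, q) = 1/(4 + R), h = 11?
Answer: 2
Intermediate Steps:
(h - 5)*K(-1, 6) = (11 - 5)/(4 - 1) = 6/3 = 6*(⅓) = 2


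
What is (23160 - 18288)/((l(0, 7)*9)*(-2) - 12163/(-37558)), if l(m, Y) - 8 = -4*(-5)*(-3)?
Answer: 182982576/35166451 ≈ 5.2033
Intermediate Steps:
l(m, Y) = -52 (l(m, Y) = 8 - 4*(-5)*(-3) = 8 + 20*(-3) = 8 - 60 = -52)
(23160 - 18288)/((l(0, 7)*9)*(-2) - 12163/(-37558)) = (23160 - 18288)/(-52*9*(-2) - 12163/(-37558)) = 4872/(-468*(-2) - 12163*(-1/37558)) = 4872/(936 + 12163/37558) = 4872/(35166451/37558) = 4872*(37558/35166451) = 182982576/35166451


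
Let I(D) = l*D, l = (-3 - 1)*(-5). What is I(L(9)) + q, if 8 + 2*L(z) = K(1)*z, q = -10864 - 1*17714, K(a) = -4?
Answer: -29018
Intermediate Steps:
q = -28578 (q = -10864 - 17714 = -28578)
L(z) = -4 - 2*z (L(z) = -4 + (-4*z)/2 = -4 - 2*z)
l = 20 (l = -4*(-5) = 20)
I(D) = 20*D
I(L(9)) + q = 20*(-4 - 2*9) - 28578 = 20*(-4 - 18) - 28578 = 20*(-22) - 28578 = -440 - 28578 = -29018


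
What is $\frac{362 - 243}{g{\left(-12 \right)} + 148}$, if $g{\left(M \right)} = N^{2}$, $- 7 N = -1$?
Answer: $\frac{5831}{7253} \approx 0.80394$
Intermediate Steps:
$N = \frac{1}{7}$ ($N = \left(- \frac{1}{7}\right) \left(-1\right) = \frac{1}{7} \approx 0.14286$)
$g{\left(M \right)} = \frac{1}{49}$ ($g{\left(M \right)} = \left(\frac{1}{7}\right)^{2} = \frac{1}{49}$)
$\frac{362 - 243}{g{\left(-12 \right)} + 148} = \frac{362 - 243}{\frac{1}{49} + 148} = \frac{119}{\frac{7253}{49}} = 119 \cdot \frac{49}{7253} = \frac{5831}{7253}$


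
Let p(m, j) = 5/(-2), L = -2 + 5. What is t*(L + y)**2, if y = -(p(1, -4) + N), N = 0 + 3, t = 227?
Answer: 5675/4 ≈ 1418.8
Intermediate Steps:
L = 3
p(m, j) = -5/2 (p(m, j) = 5*(-1/2) = -5/2)
N = 3
y = -1/2 (y = -(-5/2 + 3) = -1/2 ≈ -0.50000)
t*(L + y)**2 = 227*(3 - 1/2)**2 = 227*(5/2)**2 = 227*(25/4) = 5675/4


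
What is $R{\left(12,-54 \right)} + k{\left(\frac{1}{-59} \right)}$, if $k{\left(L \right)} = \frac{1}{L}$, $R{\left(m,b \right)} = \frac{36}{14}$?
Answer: $- \frac{395}{7} \approx -56.429$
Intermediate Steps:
$R{\left(m,b \right)} = \frac{18}{7}$ ($R{\left(m,b \right)} = 36 \cdot \frac{1}{14} = \frac{18}{7}$)
$R{\left(12,-54 \right)} + k{\left(\frac{1}{-59} \right)} = \frac{18}{7} + \frac{1}{\frac{1}{-59}} = \frac{18}{7} + \frac{1}{- \frac{1}{59}} = \frac{18}{7} - 59 = - \frac{395}{7}$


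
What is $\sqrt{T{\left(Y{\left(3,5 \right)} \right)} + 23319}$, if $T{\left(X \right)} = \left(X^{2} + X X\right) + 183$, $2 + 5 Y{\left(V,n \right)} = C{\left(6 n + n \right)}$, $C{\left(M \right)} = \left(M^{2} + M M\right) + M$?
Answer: $\frac{4 \sqrt{807383}}{5} \approx 718.84$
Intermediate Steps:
$C{\left(M \right)} = M + 2 M^{2}$ ($C{\left(M \right)} = \left(M^{2} + M^{2}\right) + M = 2 M^{2} + M = M + 2 M^{2}$)
$Y{\left(V,n \right)} = - \frac{2}{5} + \frac{7 n \left(1 + 14 n\right)}{5}$ ($Y{\left(V,n \right)} = - \frac{2}{5} + \frac{\left(6 n + n\right) \left(1 + 2 \left(6 n + n\right)\right)}{5} = - \frac{2}{5} + \frac{7 n \left(1 + 2 \cdot 7 n\right)}{5} = - \frac{2}{5} + \frac{7 n \left(1 + 14 n\right)}{5}$)
$T{\left(X \right)} = 183 + 2 X^{2}$ ($T{\left(X \right)} = \left(X^{2} + X^{2}\right) + 183 = 2 X^{2} + 183 = 183 + 2 X^{2}$)
$\sqrt{T{\left(Y{\left(3,5 \right)} \right)} + 23319} = \sqrt{\left(183 + 2 \left(- \frac{2}{5} + \frac{7}{5} \cdot 5 \left(1 + 14 \cdot 5\right)\right)^{2}\right) + 23319} = \sqrt{\left(183 + 2 \left(- \frac{2}{5} + \frac{7}{5} \cdot 5 \left(1 + 70\right)\right)^{2}\right) + 23319} = \sqrt{\left(183 + 2 \left(- \frac{2}{5} + \frac{7}{5} \cdot 5 \cdot 71\right)^{2}\right) + 23319} = \sqrt{\left(183 + 2 \left(- \frac{2}{5} + 497\right)^{2}\right) + 23319} = \sqrt{\left(183 + 2 \left(\frac{2483}{5}\right)^{2}\right) + 23319} = \sqrt{\left(183 + 2 \cdot \frac{6165289}{25}\right) + 23319} = \sqrt{\left(183 + \frac{12330578}{25}\right) + 23319} = \sqrt{\frac{12335153}{25} + 23319} = \sqrt{\frac{12918128}{25}} = \frac{4 \sqrt{807383}}{5}$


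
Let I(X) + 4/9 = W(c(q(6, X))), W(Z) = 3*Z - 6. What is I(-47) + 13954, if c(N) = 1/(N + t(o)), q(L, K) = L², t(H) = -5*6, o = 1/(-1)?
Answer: 251065/18 ≈ 13948.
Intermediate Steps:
o = -1
t(H) = -30
c(N) = 1/(-30 + N) (c(N) = 1/(N - 30) = 1/(-30 + N))
W(Z) = -6 + 3*Z
I(X) = -107/18 (I(X) = -4/9 + (-6 + 3/(-30 + 6²)) = -4/9 + (-6 + 3/(-30 + 36)) = -4/9 + (-6 + 3/6) = -4/9 + (-6 + 3*(⅙)) = -4/9 + (-6 + ½) = -4/9 - 11/2 = -107/18)
I(-47) + 13954 = -107/18 + 13954 = 251065/18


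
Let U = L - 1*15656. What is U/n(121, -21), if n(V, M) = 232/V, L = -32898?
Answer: -2937517/116 ≈ -25323.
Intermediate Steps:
U = -48554 (U = -32898 - 1*15656 = -32898 - 15656 = -48554)
U/n(121, -21) = -48554/(232/121) = -48554/(232*(1/121)) = -48554/232/121 = -48554*121/232 = -2937517/116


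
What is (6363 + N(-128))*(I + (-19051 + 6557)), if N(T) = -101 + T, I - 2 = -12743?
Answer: -154791490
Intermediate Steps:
I = -12741 (I = 2 - 12743 = -12741)
(6363 + N(-128))*(I + (-19051 + 6557)) = (6363 + (-101 - 128))*(-12741 + (-19051 + 6557)) = (6363 - 229)*(-12741 - 12494) = 6134*(-25235) = -154791490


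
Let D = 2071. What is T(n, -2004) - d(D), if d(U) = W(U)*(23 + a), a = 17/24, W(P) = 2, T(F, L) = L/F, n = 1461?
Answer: -285119/5844 ≈ -48.788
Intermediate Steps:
a = 17/24 (a = 17*(1/24) = 17/24 ≈ 0.70833)
d(U) = 569/12 (d(U) = 2*(23 + 17/24) = 2*(569/24) = 569/12)
T(n, -2004) - d(D) = -2004/1461 - 1*569/12 = -2004*1/1461 - 569/12 = -668/487 - 569/12 = -285119/5844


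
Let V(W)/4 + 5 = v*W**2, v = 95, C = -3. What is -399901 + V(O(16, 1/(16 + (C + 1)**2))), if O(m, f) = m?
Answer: -302641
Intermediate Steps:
V(W) = -20 + 380*W**2 (V(W) = -20 + 4*(95*W**2) = -20 + 380*W**2)
-399901 + V(O(16, 1/(16 + (C + 1)**2))) = -399901 + (-20 + 380*16**2) = -399901 + (-20 + 380*256) = -399901 + (-20 + 97280) = -399901 + 97260 = -302641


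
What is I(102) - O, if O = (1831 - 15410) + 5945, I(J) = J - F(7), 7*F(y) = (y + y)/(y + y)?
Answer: 54151/7 ≈ 7735.9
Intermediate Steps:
F(y) = ⅐ (F(y) = ((y + y)/(y + y))/7 = ((2*y)/((2*y)))/7 = ((2*y)*(1/(2*y)))/7 = (⅐)*1 = ⅐)
I(J) = -⅐ + J (I(J) = J - 1*⅐ = J - ⅐ = -⅐ + J)
O = -7634 (O = -13579 + 5945 = -7634)
I(102) - O = (-⅐ + 102) - 1*(-7634) = 713/7 + 7634 = 54151/7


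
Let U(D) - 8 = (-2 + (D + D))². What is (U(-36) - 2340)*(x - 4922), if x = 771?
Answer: -13050744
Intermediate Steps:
U(D) = 8 + (-2 + 2*D)² (U(D) = 8 + (-2 + (D + D))² = 8 + (-2 + 2*D)²)
(U(-36) - 2340)*(x - 4922) = ((8 + 4*(-1 - 36)²) - 2340)*(771 - 4922) = ((8 + 4*(-37)²) - 2340)*(-4151) = ((8 + 4*1369) - 2340)*(-4151) = ((8 + 5476) - 2340)*(-4151) = (5484 - 2340)*(-4151) = 3144*(-4151) = -13050744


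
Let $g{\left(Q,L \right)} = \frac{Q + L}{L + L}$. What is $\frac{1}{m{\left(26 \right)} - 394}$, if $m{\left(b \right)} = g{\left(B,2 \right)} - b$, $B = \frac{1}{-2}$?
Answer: $- \frac{8}{3357} \approx -0.0023831$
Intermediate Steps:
$B = - \frac{1}{2} \approx -0.5$
$g{\left(Q,L \right)} = \frac{L + Q}{2 L}$
$m{\left(b \right)} = \frac{3}{8} - b$ ($m{\left(b \right)} = \frac{2 - \frac{1}{2}}{2 \cdot 2} - b = \frac{1}{2} \cdot \frac{1}{2} \cdot \frac{3}{2} - b = \frac{3}{8} - b$)
$\frac{1}{m{\left(26 \right)} - 394} = \frac{1}{\left(\frac{3}{8} - 26\right) - 394} = \frac{1}{- \frac{205}{8} - 394} = \frac{1}{- \frac{3357}{8}} = - \frac{8}{3357}$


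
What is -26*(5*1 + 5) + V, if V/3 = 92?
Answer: 16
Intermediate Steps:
V = 276 (V = 3*92 = 276)
-26*(5*1 + 5) + V = -26*(5*1 + 5) + 276 = -26*(5 + 5) + 276 = -26*10 + 276 = -260 + 276 = 16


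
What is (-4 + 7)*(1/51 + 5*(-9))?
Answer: -2294/17 ≈ -134.94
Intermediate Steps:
(-4 + 7)*(1/51 + 5*(-9)) = 3*(1/51 - 45) = 3*(-2294/51) = -2294/17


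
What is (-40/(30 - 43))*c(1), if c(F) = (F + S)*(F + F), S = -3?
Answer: -160/13 ≈ -12.308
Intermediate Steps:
c(F) = 2*F*(-3 + F) (c(F) = (F - 3)*(F + F) = (-3 + F)*(2*F) = 2*F*(-3 + F))
(-40/(30 - 43))*c(1) = (-40/(30 - 43))*(2*1*(-3 + 1)) = (-40/(-13))*(2*1*(-2)) = -40*(-1/13)*(-4) = (40/13)*(-4) = -160/13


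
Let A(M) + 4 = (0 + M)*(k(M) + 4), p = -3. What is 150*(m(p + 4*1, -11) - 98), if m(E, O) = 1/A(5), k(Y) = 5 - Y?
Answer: -117525/8 ≈ -14691.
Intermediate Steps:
A(M) = -4 + M*(9 - M) (A(M) = -4 + (0 + M)*((5 - M) + 4) = -4 + M*(9 - M))
m(E, O) = 1/16 (m(E, O) = 1/(-4 - 1*5² + 9*5) = 1/(-4 - 1*25 + 45) = 1/(-4 - 25 + 45) = 1/16)
150*(m(p + 4*1, -11) - 98) = 150*(1/16 - 98) = 150*(-1567/16) = -117525/8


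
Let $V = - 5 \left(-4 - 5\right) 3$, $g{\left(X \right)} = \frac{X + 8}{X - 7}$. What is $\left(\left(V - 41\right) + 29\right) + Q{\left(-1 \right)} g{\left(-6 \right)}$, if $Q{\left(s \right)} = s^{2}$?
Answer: $\frac{1597}{13} \approx 122.85$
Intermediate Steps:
$g{\left(X \right)} = \frac{8 + X}{-7 + X}$
$V = 135$ ($V = \left(-5\right) \left(-9\right) 3 = 45 \cdot 3 = 135$)
$\left(\left(V - 41\right) + 29\right) + Q{\left(-1 \right)} g{\left(-6 \right)} = \left(\left(135 - 41\right) + 29\right) + \left(-1\right)^{2} \frac{8 - 6}{-7 - 6} = \left(94 + 29\right) + 1 \frac{1}{-13} \cdot 2 = 123 + 1 \left(\left(- \frac{1}{13}\right) 2\right) = 123 + 1 \left(- \frac{2}{13}\right) = 123 - \frac{2}{13} = \frac{1597}{13}$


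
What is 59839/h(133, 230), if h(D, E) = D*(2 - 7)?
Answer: -59839/665 ≈ -89.983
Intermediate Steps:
h(D, E) = -5*D (h(D, E) = D*(-5) = -5*D)
59839/h(133, 230) = 59839/((-5*133)) = 59839/(-665) = 59839*(-1/665) = -59839/665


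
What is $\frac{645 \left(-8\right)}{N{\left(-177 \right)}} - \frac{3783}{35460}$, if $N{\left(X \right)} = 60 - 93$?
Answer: $\frac{20316529}{130020} \approx 156.26$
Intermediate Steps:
$N{\left(X \right)} = -33$
$\frac{645 \left(-8\right)}{N{\left(-177 \right)}} - \frac{3783}{35460} = \frac{645 \left(-8\right)}{-33} - \frac{3783}{35460} = \left(-5160\right) \left(- \frac{1}{33}\right) - \frac{1261}{11820} = \frac{1720}{11} - \frac{1261}{11820} = \frac{20316529}{130020}$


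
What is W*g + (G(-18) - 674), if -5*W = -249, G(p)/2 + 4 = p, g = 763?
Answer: 186397/5 ≈ 37279.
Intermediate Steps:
G(p) = -8 + 2*p
W = 249/5 (W = -⅕*(-249) = 249/5 ≈ 49.800)
W*g + (G(-18) - 674) = (249/5)*763 + ((-8 + 2*(-18)) - 674) = 189987/5 + ((-8 - 36) - 674) = 189987/5 + (-44 - 674) = 189987/5 - 718 = 186397/5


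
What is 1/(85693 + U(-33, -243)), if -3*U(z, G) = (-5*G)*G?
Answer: 1/184108 ≈ 5.4316e-6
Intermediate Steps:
U(z, G) = 5*G²/3 (U(z, G) = -(-5*G)*G/3 = -(-5)*G²/3 = 5*G²/3)
1/(85693 + U(-33, -243)) = 1/(85693 + (5/3)*(-243)²) = 1/(85693 + (5/3)*59049) = 1/(85693 + 98415) = 1/184108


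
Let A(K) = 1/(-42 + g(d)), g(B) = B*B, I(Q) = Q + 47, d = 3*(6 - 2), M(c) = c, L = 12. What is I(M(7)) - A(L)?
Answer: 5507/102 ≈ 53.990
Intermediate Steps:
d = 12 (d = 3*4 = 12)
I(Q) = 47 + Q
g(B) = B**2
A(K) = 1/102 (A(K) = 1/(-42 + 12**2) = 1/(-42 + 144) = 1/102)
I(M(7)) - A(L) = (47 + 7) - 1*1/102 = 54 - 1/102 = 5507/102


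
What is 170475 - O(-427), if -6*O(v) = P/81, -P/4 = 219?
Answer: 13808329/81 ≈ 1.7047e+5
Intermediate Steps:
P = -876 (P = -4*219 = -876)
O(v) = 146/81 (O(v) = -(-146)/81 = -⅙*(-292/27) = 146/81)
170475 - O(-427) = 170475 - 1*146/81 = 170475 - 146/81 = 13808329/81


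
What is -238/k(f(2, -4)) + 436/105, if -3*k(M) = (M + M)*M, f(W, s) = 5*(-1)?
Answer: 9677/525 ≈ 18.432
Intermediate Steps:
f(W, s) = -5
k(M) = -2*M²/3 (k(M) = -(M + M)*M/3 = -2*M*M/3 = -2*M²/3)
-238/k(f(2, -4)) + 436/105 = -238/((-⅔*(-5)²)) + 436/105 = -238/((-⅔*25)) + 436*(1/105) = -238/(-50/3) + 436/105 = -238*(-3/50) + 436/105 = 357/25 + 436/105 = 9677/525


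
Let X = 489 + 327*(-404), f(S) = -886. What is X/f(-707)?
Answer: 131619/886 ≈ 148.55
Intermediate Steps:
X = -131619 (X = 489 - 132108 = -131619)
X/f(-707) = -131619/(-886) = -131619*(-1/886) = 131619/886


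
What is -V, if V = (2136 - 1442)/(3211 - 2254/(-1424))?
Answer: -494128/2287359 ≈ -0.21603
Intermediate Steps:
V = 494128/2287359 (V = 694/(3211 - 2254*(-1/1424)) = 694/(3211 + 1127/712) = 694/(2287359/712) = 694*(712/2287359) = 494128/2287359 ≈ 0.21603)
-V = -1*494128/2287359 = -494128/2287359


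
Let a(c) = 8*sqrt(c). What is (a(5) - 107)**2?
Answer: 11769 - 1712*sqrt(5) ≈ 7940.9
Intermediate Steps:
(a(5) - 107)**2 = (8*sqrt(5) - 107)**2 = (-107 + 8*sqrt(5))**2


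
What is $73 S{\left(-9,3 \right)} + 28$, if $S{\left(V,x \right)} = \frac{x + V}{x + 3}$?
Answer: $-45$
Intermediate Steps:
$S{\left(V,x \right)} = \frac{V + x}{3 + x}$
$73 S{\left(-9,3 \right)} + 28 = 73 \frac{-9 + 3}{3 + 3} + 28 = 73 \cdot \frac{1}{6} \left(-6\right) + 28 = 73 \left(-1\right) + 28 = -73 + 28 = -45$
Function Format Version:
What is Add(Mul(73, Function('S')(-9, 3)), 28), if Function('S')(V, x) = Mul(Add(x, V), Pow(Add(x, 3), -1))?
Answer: -45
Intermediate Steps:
Function('S')(V, x) = Mul(Pow(Add(3, x), -1), Add(V, x)) (Function('S')(V, x) = Mul(Add(V, x), Pow(Add(3, x), -1)) = Mul(Pow(Add(3, x), -1), Add(V, x)))
Add(Mul(73, Function('S')(-9, 3)), 28) = Add(Mul(73, Mul(Pow(Add(3, 3), -1), Add(-9, 3))), 28) = Add(Mul(73, Mul(Pow(6, -1), -6)), 28) = Add(Mul(73, Mul(Rational(1, 6), -6)), 28) = Add(Mul(73, -1), 28) = Add(-73, 28) = -45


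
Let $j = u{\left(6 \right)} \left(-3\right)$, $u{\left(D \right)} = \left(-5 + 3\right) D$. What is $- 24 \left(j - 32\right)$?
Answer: $-96$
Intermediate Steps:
$u{\left(D \right)} = - 2 D$
$j = 36$ ($j = \left(-2\right) 6 \left(-3\right) = \left(-12\right) \left(-3\right) = 36$)
$- 24 \left(j - 32\right) = - 24 \left(36 - 32\right) = \left(-24\right) 4 = -96$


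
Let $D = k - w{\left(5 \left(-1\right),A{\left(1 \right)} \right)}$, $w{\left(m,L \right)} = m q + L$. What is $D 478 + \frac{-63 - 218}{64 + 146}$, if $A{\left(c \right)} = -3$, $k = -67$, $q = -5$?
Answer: $- \frac{8934101}{210} \approx -42543.0$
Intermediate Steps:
$w{\left(m,L \right)} = L - 5 m$ ($w{\left(m,L \right)} = m \left(-5\right) + L = - 5 m + L = L - 5 m$)
$D = -89$ ($D = -67 - \left(-3 - 5 \cdot 5 \left(-1\right)\right) = -67 - \left(-3 - -25\right) = -67 - \left(-3 + 25\right) = -67 - 22 = -89$)
$D 478 + \frac{-63 - 218}{64 + 146} = \left(-89\right) 478 + \frac{-63 - 218}{64 + 146} = -42542 - \frac{281}{210} = - \frac{8934101}{210}$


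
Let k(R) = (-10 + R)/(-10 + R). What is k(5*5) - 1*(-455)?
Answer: 456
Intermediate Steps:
k(R) = 1
k(5*5) - 1*(-455) = 1 - 1*(-455) = 1 + 455 = 456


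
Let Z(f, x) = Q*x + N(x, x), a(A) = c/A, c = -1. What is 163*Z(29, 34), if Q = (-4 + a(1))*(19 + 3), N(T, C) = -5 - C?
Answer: -615977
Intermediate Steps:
a(A) = -1/A
Q = -110 (Q = (-4 - 1/1)*(19 + 3) = (-4 - 1*1)*22 = (-4 - 1)*22 = -5*22 = -110)
Z(f, x) = -5 - 111*x (Z(f, x) = -110*x + (-5 - x) = -5 - 111*x)
163*Z(29, 34) = 163*(-5 - 111*34) = 163*(-5 - 3774) = 163*(-3779) = -615977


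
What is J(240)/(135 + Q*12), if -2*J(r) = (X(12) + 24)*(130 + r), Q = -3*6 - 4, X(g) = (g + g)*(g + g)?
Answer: 37000/43 ≈ 860.46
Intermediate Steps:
X(g) = 4*g² (X(g) = (2*g)*(2*g) = 4*g²)
Q = -22 (Q = -18 - 4 = -22)
J(r) = -39000 - 300*r (J(r) = -(4*12² + 24)*(130 + r)/2 = -(4*144 + 24)*(130 + r)/2 = -(576 + 24)*(130 + r)/2 = -300*(130 + r) = -(78000 + 600*r)/2 = -39000 - 300*r)
J(240)/(135 + Q*12) = (-39000 - 300*240)/(135 - 22*12) = (-39000 - 72000)/(135 - 264) = -111000/(-129) = -111000*(-1/129) = 37000/43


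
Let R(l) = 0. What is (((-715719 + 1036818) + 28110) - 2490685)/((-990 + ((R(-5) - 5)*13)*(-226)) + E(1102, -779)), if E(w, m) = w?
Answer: -1070738/7401 ≈ -144.67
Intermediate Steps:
(((-715719 + 1036818) + 28110) - 2490685)/((-990 + ((R(-5) - 5)*13)*(-226)) + E(1102, -779)) = (((-715719 + 1036818) + 28110) - 2490685)/((-990 + ((0 - 5)*13)*(-226)) + 1102) = ((321099 + 28110) - 2490685)/((-990 - 5*13*(-226)) + 1102) = (349209 - 2490685)/((-990 - 65*(-226)) + 1102) = -2141476/((-990 + 14690) + 1102) = -2141476/(13700 + 1102) = -2141476/14802 = -2141476*1/14802 = -1070738/7401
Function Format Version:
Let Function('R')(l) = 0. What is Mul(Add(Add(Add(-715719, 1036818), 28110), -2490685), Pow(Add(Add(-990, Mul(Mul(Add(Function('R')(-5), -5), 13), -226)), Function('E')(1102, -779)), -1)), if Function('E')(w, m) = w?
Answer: Rational(-1070738, 7401) ≈ -144.67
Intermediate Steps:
Mul(Add(Add(Add(-715719, 1036818), 28110), -2490685), Pow(Add(Add(-990, Mul(Mul(Add(Function('R')(-5), -5), 13), -226)), Function('E')(1102, -779)), -1)) = Mul(Add(Add(Add(-715719, 1036818), 28110), -2490685), Pow(Add(Add(-990, Mul(Mul(Add(0, -5), 13), -226)), 1102), -1)) = Mul(Add(Add(321099, 28110), -2490685), Pow(Add(Add(-990, Mul(Mul(-5, 13), -226)), 1102), -1)) = Mul(Add(349209, -2490685), Pow(Add(Add(-990, Mul(-65, -226)), 1102), -1)) = Mul(-2141476, Pow(Add(Add(-990, 14690), 1102), -1)) = Mul(-2141476, Pow(Add(13700, 1102), -1)) = Mul(-2141476, Pow(14802, -1)) = Mul(-2141476, Rational(1, 14802)) = Rational(-1070738, 7401)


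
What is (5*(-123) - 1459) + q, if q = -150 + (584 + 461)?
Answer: -1179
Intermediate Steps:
q = 895 (q = -150 + 1045 = 895)
(5*(-123) - 1459) + q = (5*(-123) - 1459) + 895 = (-615 - 1459) + 895 = -2074 + 895 = -1179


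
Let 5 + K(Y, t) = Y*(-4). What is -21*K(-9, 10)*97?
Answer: -63147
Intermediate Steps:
K(Y, t) = -5 - 4*Y (K(Y, t) = -5 + Y*(-4) = -5 - 4*Y)
-21*K(-9, 10)*97 = -21*(-5 - 4*(-9))*97 = -21*(-5 + 36)*97 = -21*31*97 = -651*97 = -63147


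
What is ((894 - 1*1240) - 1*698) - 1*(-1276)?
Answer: 232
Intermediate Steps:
((894 - 1*1240) - 1*698) - 1*(-1276) = ((894 - 1240) - 698) + 1276 = (-346 - 698) + 1276 = -1044 + 1276 = 232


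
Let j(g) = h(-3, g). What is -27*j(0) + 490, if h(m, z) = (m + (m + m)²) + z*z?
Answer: -401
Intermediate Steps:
h(m, z) = m + z² + 4*m² (h(m, z) = (m + (2*m)²) + z² = (m + 4*m²) + z² = m + z² + 4*m²)
j(g) = 33 + g² (j(g) = -3 + g² + 4*(-3)² = -3 + g² + 4*9 = -3 + g² + 36 = 33 + g²)
-27*j(0) + 490 = -27*(33 + 0²) + 490 = -27*(33 + 0) + 490 = -27*33 + 490 = -891 + 490 = -401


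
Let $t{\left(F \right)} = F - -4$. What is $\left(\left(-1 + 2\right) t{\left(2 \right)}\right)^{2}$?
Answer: $36$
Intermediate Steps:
$t{\left(F \right)} = 4 + F$ ($t{\left(F \right)} = F + 4 = 4 + F$)
$\left(\left(-1 + 2\right) t{\left(2 \right)}\right)^{2} = \left(\left(-1 + 2\right) \left(4 + 2\right)\right)^{2} = \left(1 \cdot 6\right)^{2} = 6^{2} = 36$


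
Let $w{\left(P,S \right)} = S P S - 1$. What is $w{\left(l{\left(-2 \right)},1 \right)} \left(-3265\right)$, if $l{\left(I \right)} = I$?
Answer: $9795$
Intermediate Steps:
$w{\left(P,S \right)} = -1 + P S^{2}$ ($w{\left(P,S \right)} = P S S - 1 = P S^{2} - 1 = -1 + P S^{2}$)
$w{\left(l{\left(-2 \right)},1 \right)} \left(-3265\right) = \left(-1 - 2 \cdot 1^{2}\right) \left(-3265\right) = \left(-1 - 2\right) \left(-3265\right) = \left(-3\right) \left(-3265\right) = 9795$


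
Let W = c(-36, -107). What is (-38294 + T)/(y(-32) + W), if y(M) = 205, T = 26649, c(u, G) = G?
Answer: -11645/98 ≈ -118.83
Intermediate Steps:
W = -107
(-38294 + T)/(y(-32) + W) = (-38294 + 26649)/(205 - 107) = -11645/98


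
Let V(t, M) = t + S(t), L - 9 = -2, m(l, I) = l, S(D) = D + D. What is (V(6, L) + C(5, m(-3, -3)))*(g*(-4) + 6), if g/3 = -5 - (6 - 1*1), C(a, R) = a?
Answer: 2898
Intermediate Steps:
S(D) = 2*D
L = 7 (L = 9 - 2 = 7)
V(t, M) = 3*t (V(t, M) = t + 2*t = 3*t)
g = -30 (g = 3*(-5 - (6 - 1*1)) = 3*(-5 - (6 - 1)) = 3*(-5 - 1*5) = 3*(-5 - 5) = 3*(-10) = -30)
(V(6, L) + C(5, m(-3, -3)))*(g*(-4) + 6) = (3*6 + 5)*(-30*(-4) + 6) = (18 + 5)*(120 + 6) = 23*126 = 2898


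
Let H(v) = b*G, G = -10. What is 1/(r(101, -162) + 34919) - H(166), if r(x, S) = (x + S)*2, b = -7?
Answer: -2435789/34797 ≈ -70.000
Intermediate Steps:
r(x, S) = 2*S + 2*x (r(x, S) = (S + x)*2 = 2*S + 2*x)
H(v) = 70 (H(v) = -7*(-10) = 70)
1/(r(101, -162) + 34919) - H(166) = 1/((2*(-162) + 2*101) + 34919) - 1*70 = 1/((-324 + 202) + 34919) - 70 = 1/(-122 + 34919) - 70 = 1/34797 - 70 = -2435789/34797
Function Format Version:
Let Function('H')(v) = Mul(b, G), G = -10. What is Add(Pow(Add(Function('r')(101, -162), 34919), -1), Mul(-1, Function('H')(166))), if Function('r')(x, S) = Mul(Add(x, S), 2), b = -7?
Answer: Rational(-2435789, 34797) ≈ -70.000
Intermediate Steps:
Function('r')(x, S) = Add(Mul(2, S), Mul(2, x)) (Function('r')(x, S) = Mul(Add(S, x), 2) = Add(Mul(2, S), Mul(2, x)))
Function('H')(v) = 70 (Function('H')(v) = Mul(-7, -10) = 70)
Add(Pow(Add(Function('r')(101, -162), 34919), -1), Mul(-1, Function('H')(166))) = Add(Pow(Add(Add(Mul(2, -162), Mul(2, 101)), 34919), -1), Mul(-1, 70)) = Add(Pow(Add(Add(-324, 202), 34919), -1), -70) = Add(Pow(Add(-122, 34919), -1), -70) = Add(Pow(34797, -1), -70) = Add(Rational(1, 34797), -70) = Rational(-2435789, 34797)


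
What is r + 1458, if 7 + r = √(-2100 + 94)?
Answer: 1451 + I*√2006 ≈ 1451.0 + 44.788*I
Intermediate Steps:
r = -7 + I*√2006 (r = -7 + √(-2100 + 94) = -7 + √(-2006) = -7 + I*√2006 ≈ -7.0 + 44.788*I)
r + 1458 = (-7 + I*√2006) + 1458 = 1451 + I*√2006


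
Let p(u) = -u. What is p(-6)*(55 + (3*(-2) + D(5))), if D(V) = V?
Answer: 324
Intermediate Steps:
p(-6)*(55 + (3*(-2) + D(5))) = (-1*(-6))*(55 + (3*(-2) + 5)) = 6*(55 + (-6 + 5)) = 6*(55 - 1) = 6*54 = 324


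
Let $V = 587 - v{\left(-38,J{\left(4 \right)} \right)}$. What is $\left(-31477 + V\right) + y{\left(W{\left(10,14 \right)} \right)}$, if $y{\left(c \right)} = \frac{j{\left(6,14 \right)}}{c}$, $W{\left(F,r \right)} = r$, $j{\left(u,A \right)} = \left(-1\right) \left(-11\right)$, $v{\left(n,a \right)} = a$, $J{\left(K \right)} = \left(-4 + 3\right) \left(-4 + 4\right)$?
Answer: $- \frac{432449}{14} \approx -30889.0$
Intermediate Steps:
$J{\left(K \right)} = 0$ ($J{\left(K \right)} = \left(-1\right) 0 = 0$)
$j{\left(u,A \right)} = 11$
$y{\left(c \right)} = \frac{11}{c}$
$V = 587$ ($V = 587 - 0 = 587 + 0 = 587$)
$\left(-31477 + V\right) + y{\left(W{\left(10,14 \right)} \right)} = \left(-31477 + 587\right) + \frac{11}{14} = -30890 + 11 \cdot \frac{1}{14} = -30890 + \frac{11}{14} = - \frac{432449}{14}$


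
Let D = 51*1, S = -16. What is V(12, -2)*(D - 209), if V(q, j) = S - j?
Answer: 2212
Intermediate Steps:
V(q, j) = -16 - j
D = 51
V(12, -2)*(D - 209) = (-16 - 1*(-2))*(51 - 209) = (-16 + 2)*(-158) = -14*(-158) = 2212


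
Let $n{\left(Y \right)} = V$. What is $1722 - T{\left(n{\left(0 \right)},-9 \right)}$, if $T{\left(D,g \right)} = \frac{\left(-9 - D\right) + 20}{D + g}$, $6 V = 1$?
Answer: $\frac{91331}{53} \approx 1723.2$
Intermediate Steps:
$V = \frac{1}{6}$ ($V = \frac{1}{6} \cdot 1 = \frac{1}{6} \approx 0.16667$)
$n{\left(Y \right)} = \frac{1}{6}$
$T{\left(D,g \right)} = \frac{11 - D}{D + g}$
$1722 - T{\left(n{\left(0 \right)},-9 \right)} = 1722 - \frac{11 - \frac{1}{6}}{\frac{1}{6} - 9} = 1722 - \frac{11 - \frac{1}{6}}{- \frac{53}{6}} = 1722 - \left(- \frac{6}{53}\right) \frac{65}{6} = 1722 - - \frac{65}{53} = 1722 + \frac{65}{53} = \frac{91331}{53}$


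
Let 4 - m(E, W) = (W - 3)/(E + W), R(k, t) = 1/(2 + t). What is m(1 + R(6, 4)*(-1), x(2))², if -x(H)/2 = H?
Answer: 1156/361 ≈ 3.2022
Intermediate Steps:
x(H) = -2*H
m(E, W) = 4 - (-3 + W)/(E + W) (m(E, W) = 4 - (W - 3)/(E + W) = 4 - (-3 + W)/(E + W))
m(1 + R(6, 4)*(-1), x(2))² = ((3 + 3*(-2*2) + 4*(1 - 1/(2 + 4)))/((1 - 1/(2 + 4)) - 2*2))² = ((3 + 3*(-4) + 4*(1 - 1/6))/((1 - 1/6) - 4))² = ((3 - 12 + 4*(1 + (⅙)*(-1)))/((1 + (⅙)*(-1)) - 4))² = ((3 - 12 + 4*(1 - ⅙))/((1 - ⅙) - 4))² = ((3 - 12 + 4*(⅚))/(⅚ - 4))² = ((3 - 12 + 10/3)/(-19/6))² = (-6/19*(-17/3))² = (34/19)² = 1156/361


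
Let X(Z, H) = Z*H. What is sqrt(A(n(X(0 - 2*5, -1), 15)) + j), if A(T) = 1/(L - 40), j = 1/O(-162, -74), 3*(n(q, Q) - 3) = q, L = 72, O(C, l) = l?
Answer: sqrt(1554)/296 ≈ 0.13318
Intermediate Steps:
X(Z, H) = H*Z
n(q, Q) = 3 + q/3
j = -1/74 (j = 1/(-74) = -1/74 ≈ -0.013514)
A(T) = 1/32 (A(T) = 1/(72 - 40) = 1/32)
sqrt(A(n(X(0 - 2*5, -1), 15)) + j) = sqrt(1/32 - 1/74) = sqrt(21/1184) = sqrt(1554)/296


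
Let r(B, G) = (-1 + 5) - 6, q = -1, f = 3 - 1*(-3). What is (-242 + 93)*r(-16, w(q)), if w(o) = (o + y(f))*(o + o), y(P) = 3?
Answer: 298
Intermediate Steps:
f = 6 (f = 3 + 3 = 6)
w(o) = 2*o*(3 + o) (w(o) = (o + 3)*(o + o) = (3 + o)*(2*o) = 2*o*(3 + o))
r(B, G) = -2 (r(B, G) = 4 - 6 = -2)
(-242 + 93)*r(-16, w(q)) = (-242 + 93)*(-2) = -149*(-2) = 298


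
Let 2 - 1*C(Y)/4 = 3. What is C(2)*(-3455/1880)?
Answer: 691/94 ≈ 7.3511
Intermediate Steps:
C(Y) = -4 (C(Y) = 8 - 4*3 = 8 - 12 = -4)
C(2)*(-3455/1880) = -(-13820)/1880 = -4*(-691/376) = 691/94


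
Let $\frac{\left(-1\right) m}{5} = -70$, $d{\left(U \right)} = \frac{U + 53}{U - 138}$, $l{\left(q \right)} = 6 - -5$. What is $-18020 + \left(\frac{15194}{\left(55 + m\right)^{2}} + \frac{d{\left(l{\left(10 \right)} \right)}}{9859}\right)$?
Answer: $- \frac{3700830455133058}{205374554325} \approx -18020.0$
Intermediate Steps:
$l{\left(q \right)} = 11$ ($l{\left(q \right)} = 6 + 5 = 11$)
$d{\left(U \right)} = \frac{53 + U}{-138 + U}$
$m = 350$ ($m = \left(-5\right) \left(-70\right) = 350$)
$-18020 + \left(\frac{15194}{\left(55 + m\right)^{2}} + \frac{d{\left(l{\left(10 \right)} \right)}}{9859}\right) = -18020 + \left(\frac{15194}{\left(55 + 350\right)^{2}} + \frac{\frac{1}{-138 + 11} \left(53 + 11\right)}{9859}\right) = -18020 + \left(\frac{15194}{405^{2}} + \frac{1}{-127} \cdot 64 \cdot \frac{1}{9859}\right) = -18020 + \left(\frac{15194}{164025} + \left(- \frac{1}{127}\right) 64 \cdot \frac{1}{9859}\right) = -18020 + \left(15194 \cdot \frac{1}{164025} - \frac{64}{1252093}\right) = -18020 + \left(\frac{15194}{164025} - \frac{64}{1252093}\right) = -18020 + \frac{19013803442}{205374554325} = - \frac{3700830455133058}{205374554325}$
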